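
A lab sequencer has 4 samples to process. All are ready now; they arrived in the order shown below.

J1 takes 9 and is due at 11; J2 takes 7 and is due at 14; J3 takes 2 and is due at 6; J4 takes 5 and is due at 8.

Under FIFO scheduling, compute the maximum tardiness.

15

FIFO (arrival order): J1 J2 J3 J4.
J1: 0→9, due 11, tardiness 0
J2: 9→16, due 14, tardiness 2
J3: 16→18, due 6, tardiness 12
J4: 18→23, due 8, tardiness 15
Maximum = 15.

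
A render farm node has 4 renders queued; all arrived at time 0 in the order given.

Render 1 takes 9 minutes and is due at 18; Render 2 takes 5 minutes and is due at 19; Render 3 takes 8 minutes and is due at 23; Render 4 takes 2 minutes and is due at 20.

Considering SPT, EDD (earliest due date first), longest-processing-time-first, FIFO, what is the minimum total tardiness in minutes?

1

SPT (increasing processing time): Render 4 Render 2 Render 3 Render 1.
Render 4: 0→2, due 20, tardiness 0
Render 2: 2→7, due 19, tardiness 0
Render 3: 7→15, due 23, tardiness 0
Render 1: 15→24, due 18, tardiness 6
Sum = 0+0+0+6 = 6.
EDD (increasing due date): Render 1 Render 2 Render 4 Render 3.
Render 1: 0→9, due 18, tardiness 0
Render 2: 9→14, due 19, tardiness 0
Render 4: 14→16, due 20, tardiness 0
Render 3: 16→24, due 23, tardiness 1
Sum = 0+0+0+1 = 1.
LPT (decreasing processing time): Render 1 Render 3 Render 2 Render 4.
Render 1: 0→9, due 18, tardiness 0
Render 3: 9→17, due 23, tardiness 0
Render 2: 17→22, due 19, tardiness 3
Render 4: 22→24, due 20, tardiness 4
Sum = 0+0+3+4 = 7.
FIFO (arrival order): Render 1 Render 2 Render 3 Render 4.
Render 1: 0→9, due 18, tardiness 0
Render 2: 9→14, due 19, tardiness 0
Render 3: 14→22, due 23, tardiness 0
Render 4: 22→24, due 20, tardiness 4
Sum = 0+0+0+4 = 4.
SPT 6, EDD 1, LPT 7, FIFO 4 → minimum 1.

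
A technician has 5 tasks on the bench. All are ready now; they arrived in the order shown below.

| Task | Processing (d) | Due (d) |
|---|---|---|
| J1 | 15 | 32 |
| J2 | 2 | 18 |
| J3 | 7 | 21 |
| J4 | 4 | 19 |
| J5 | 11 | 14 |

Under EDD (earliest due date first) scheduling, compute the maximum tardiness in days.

EDD (increasing due date): J5 J2 J4 J3 J1.
J5: 0→11, due 14, tardiness 0
J2: 11→13, due 18, tardiness 0
J4: 13→17, due 19, tardiness 0
J3: 17→24, due 21, tardiness 3
J1: 24→39, due 32, tardiness 7
Maximum = 7.

7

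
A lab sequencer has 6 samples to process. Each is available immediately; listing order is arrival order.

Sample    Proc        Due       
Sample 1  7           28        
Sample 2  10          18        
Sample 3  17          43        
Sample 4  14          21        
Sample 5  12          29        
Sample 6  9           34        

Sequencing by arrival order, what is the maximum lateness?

FIFO (arrival order): Sample 1 Sample 2 Sample 3 Sample 4 Sample 5 Sample 6.
Sample 1: 0→7, due 28, lateness -21
Sample 2: 7→17, due 18, lateness -1
Sample 3: 17→34, due 43, lateness -9
Sample 4: 34→48, due 21, lateness 27
Sample 5: 48→60, due 29, lateness 31
Sample 6: 60→69, due 34, lateness 35
Maximum = 35.

35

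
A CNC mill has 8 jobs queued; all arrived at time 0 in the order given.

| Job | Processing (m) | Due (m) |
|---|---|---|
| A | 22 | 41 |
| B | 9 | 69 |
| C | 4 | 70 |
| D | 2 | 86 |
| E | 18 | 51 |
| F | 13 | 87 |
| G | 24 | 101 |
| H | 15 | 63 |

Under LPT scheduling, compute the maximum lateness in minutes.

35

LPT (decreasing processing time): G A E H F B C D.
G: 0→24, due 101, lateness -77
A: 24→46, due 41, lateness 5
E: 46→64, due 51, lateness 13
H: 64→79, due 63, lateness 16
F: 79→92, due 87, lateness 5
B: 92→101, due 69, lateness 32
C: 101→105, due 70, lateness 35
D: 105→107, due 86, lateness 21
Maximum = 35.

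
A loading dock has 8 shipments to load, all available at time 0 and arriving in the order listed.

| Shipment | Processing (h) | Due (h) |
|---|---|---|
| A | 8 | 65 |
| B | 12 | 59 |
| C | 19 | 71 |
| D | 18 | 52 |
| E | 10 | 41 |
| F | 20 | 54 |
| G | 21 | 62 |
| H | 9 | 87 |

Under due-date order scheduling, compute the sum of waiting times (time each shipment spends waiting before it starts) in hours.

EDD (increasing due date): E D F B G A C H.
E: waits 0, runs 0→10
D: waits 10, runs 10→28
F: waits 28, runs 28→48
B: waits 48, runs 48→60
G: waits 60, runs 60→81
A: waits 81, runs 81→89
C: waits 89, runs 89→108
H: waits 108, runs 108→117
Sum = 0+10+28+48+60+81+89+108 = 424.

424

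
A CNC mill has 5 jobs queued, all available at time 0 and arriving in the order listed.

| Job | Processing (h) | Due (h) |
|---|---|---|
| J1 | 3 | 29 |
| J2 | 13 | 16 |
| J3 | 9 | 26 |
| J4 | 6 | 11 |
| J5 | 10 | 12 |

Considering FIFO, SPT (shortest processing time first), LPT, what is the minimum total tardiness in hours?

41

FIFO (arrival order): J1 J2 J3 J4 J5.
J1: 0→3, due 29, tardiness 0
J2: 3→16, due 16, tardiness 0
J3: 16→25, due 26, tardiness 0
J4: 25→31, due 11, tardiness 20
J5: 31→41, due 12, tardiness 29
Sum = 0+0+0+20+29 = 49.
SPT (increasing processing time): J1 J4 J3 J5 J2.
J1: 0→3, due 29, tardiness 0
J4: 3→9, due 11, tardiness 0
J3: 9→18, due 26, tardiness 0
J5: 18→28, due 12, tardiness 16
J2: 28→41, due 16, tardiness 25
Sum = 0+0+0+16+25 = 41.
LPT (decreasing processing time): J2 J5 J3 J4 J1.
J2: 0→13, due 16, tardiness 0
J5: 13→23, due 12, tardiness 11
J3: 23→32, due 26, tardiness 6
J4: 32→38, due 11, tardiness 27
J1: 38→41, due 29, tardiness 12
Sum = 0+11+6+27+12 = 56.
FIFO 49, SPT 41, LPT 56 → minimum 41.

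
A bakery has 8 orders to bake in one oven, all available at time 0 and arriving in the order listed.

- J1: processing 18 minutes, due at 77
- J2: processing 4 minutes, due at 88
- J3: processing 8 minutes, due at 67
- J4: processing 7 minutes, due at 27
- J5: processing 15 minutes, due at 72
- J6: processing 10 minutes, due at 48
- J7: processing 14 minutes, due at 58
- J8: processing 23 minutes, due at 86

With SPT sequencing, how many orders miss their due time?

1

SPT (increasing processing time): J2 J4 J3 J6 J7 J5 J1 J8.
J2: 0→4, due 88, tardiness 0
J4: 4→11, due 27, tardiness 0
J3: 11→19, due 67, tardiness 0
J6: 19→29, due 48, tardiness 0
J7: 29→43, due 58, tardiness 0
J5: 43→58, due 72, tardiness 0
J1: 58→76, due 77, tardiness 0
J8: 76→99, due 86, tardiness 13
Late orders: 1.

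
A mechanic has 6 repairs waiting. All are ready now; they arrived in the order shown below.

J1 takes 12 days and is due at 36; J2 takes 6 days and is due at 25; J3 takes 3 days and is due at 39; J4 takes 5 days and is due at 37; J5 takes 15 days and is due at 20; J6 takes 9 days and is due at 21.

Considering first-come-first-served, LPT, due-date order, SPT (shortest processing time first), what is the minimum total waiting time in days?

FIFO (arrival order): J1 J2 J3 J4 J5 J6.
J1: waits 0, runs 0→12
J2: waits 12, runs 12→18
J3: waits 18, runs 18→21
J4: waits 21, runs 21→26
J5: waits 26, runs 26→41
J6: waits 41, runs 41→50
Sum = 0+12+18+21+26+41 = 118.
LPT (decreasing processing time): J5 J1 J6 J2 J4 J3.
J5: waits 0, runs 0→15
J1: waits 15, runs 15→27
J6: waits 27, runs 27→36
J2: waits 36, runs 36→42
J4: waits 42, runs 42→47
J3: waits 47, runs 47→50
Sum = 0+15+27+36+42+47 = 167.
EDD (increasing due date): J5 J6 J2 J1 J4 J3.
J5: waits 0, runs 0→15
J6: waits 15, runs 15→24
J2: waits 24, runs 24→30
J1: waits 30, runs 30→42
J4: waits 42, runs 42→47
J3: waits 47, runs 47→50
Sum = 0+15+24+30+42+47 = 158.
SPT (increasing processing time): J3 J4 J2 J6 J1 J5.
J3: waits 0, runs 0→3
J4: waits 3, runs 3→8
J2: waits 8, runs 8→14
J6: waits 14, runs 14→23
J1: waits 23, runs 23→35
J5: waits 35, runs 35→50
Sum = 0+3+8+14+23+35 = 83.
FIFO 118, LPT 167, EDD 158, SPT 83 → minimum 83.

83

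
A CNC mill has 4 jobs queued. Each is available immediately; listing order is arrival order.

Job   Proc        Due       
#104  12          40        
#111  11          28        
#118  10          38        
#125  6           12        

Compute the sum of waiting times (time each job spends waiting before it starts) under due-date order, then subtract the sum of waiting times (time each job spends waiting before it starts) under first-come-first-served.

-18

EDD (increasing due date): #125 #111 #118 #104.
#125: waits 0, runs 0→6
#111: waits 6, runs 6→17
#118: waits 17, runs 17→27
#104: waits 27, runs 27→39
Sum = 0+6+17+27 = 50.
FIFO (arrival order): #104 #111 #118 #125.
#104: waits 0, runs 0→12
#111: waits 12, runs 12→23
#118: waits 23, runs 23→33
#125: waits 33, runs 33→39
Sum = 0+12+23+33 = 68.
Difference = 50 − 68 = -18.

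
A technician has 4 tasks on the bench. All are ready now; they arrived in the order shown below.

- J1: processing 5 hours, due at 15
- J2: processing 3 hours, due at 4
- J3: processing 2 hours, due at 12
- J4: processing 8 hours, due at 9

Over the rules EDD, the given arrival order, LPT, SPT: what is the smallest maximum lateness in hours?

EDD (increasing due date): J2 J4 J3 J1.
J2: 0→3, due 4, lateness -1
J4: 3→11, due 9, lateness 2
J3: 11→13, due 12, lateness 1
J1: 13→18, due 15, lateness 3
Maximum = 3.
FIFO (arrival order): J1 J2 J3 J4.
J1: 0→5, due 15, lateness -10
J2: 5→8, due 4, lateness 4
J3: 8→10, due 12, lateness -2
J4: 10→18, due 9, lateness 9
Maximum = 9.
LPT (decreasing processing time): J4 J1 J2 J3.
J4: 0→8, due 9, lateness -1
J1: 8→13, due 15, lateness -2
J2: 13→16, due 4, lateness 12
J3: 16→18, due 12, lateness 6
Maximum = 12.
SPT (increasing processing time): J3 J2 J1 J4.
J3: 0→2, due 12, lateness -10
J2: 2→5, due 4, lateness 1
J1: 5→10, due 15, lateness -5
J4: 10→18, due 9, lateness 9
Maximum = 9.
EDD 3, FIFO 9, LPT 12, SPT 9 → minimum 3.

3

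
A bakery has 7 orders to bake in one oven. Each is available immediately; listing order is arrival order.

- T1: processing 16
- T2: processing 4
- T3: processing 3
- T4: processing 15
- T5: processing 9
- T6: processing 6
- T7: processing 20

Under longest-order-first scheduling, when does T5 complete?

60

LPT (decreasing processing time): T7 T1 T4 T5 T6 T2 T3.
T7: 0→20
T1: 20→36
T4: 36→51
T5: 51→60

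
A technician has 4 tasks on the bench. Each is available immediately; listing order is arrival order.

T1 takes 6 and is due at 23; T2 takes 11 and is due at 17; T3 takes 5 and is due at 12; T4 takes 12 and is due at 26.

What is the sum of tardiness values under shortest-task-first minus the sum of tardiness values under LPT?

SPT (increasing processing time): T3 T1 T2 T4.
T3: 0→5, due 12, tardiness 0
T1: 5→11, due 23, tardiness 0
T2: 11→22, due 17, tardiness 5
T4: 22→34, due 26, tardiness 8
Sum = 0+0+5+8 = 13.
LPT (decreasing processing time): T4 T2 T1 T3.
T4: 0→12, due 26, tardiness 0
T2: 12→23, due 17, tardiness 6
T1: 23→29, due 23, tardiness 6
T3: 29→34, due 12, tardiness 22
Sum = 0+6+6+22 = 34.
Difference = 13 − 34 = -21.

-21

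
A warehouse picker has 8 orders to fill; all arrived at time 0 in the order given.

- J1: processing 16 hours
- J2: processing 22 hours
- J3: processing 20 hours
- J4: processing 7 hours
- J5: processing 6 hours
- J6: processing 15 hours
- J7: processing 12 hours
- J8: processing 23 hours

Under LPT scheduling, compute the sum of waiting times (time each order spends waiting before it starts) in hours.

LPT (decreasing processing time): J8 J2 J3 J1 J6 J7 J4 J5.
J8: waits 0, runs 0→23
J2: waits 23, runs 23→45
J3: waits 45, runs 45→65
J1: waits 65, runs 65→81
J6: waits 81, runs 81→96
J7: waits 96, runs 96→108
J4: waits 108, runs 108→115
J5: waits 115, runs 115→121
Sum = 0+23+45+65+81+96+108+115 = 533.

533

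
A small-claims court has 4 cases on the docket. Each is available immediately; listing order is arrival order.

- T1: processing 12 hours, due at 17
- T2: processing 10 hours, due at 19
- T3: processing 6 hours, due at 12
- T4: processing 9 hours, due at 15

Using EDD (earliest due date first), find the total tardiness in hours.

EDD (increasing due date): T3 T4 T1 T2.
T3: 0→6, due 12, tardiness 0
T4: 6→15, due 15, tardiness 0
T1: 15→27, due 17, tardiness 10
T2: 27→37, due 19, tardiness 18
Sum = 0+0+10+18 = 28.

28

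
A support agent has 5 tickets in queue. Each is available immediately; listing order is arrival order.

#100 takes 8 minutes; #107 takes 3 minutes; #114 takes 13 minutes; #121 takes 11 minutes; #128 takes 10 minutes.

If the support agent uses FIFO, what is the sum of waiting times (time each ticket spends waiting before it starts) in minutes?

78

FIFO (arrival order): #100 #107 #114 #121 #128.
#100: waits 0, runs 0→8
#107: waits 8, runs 8→11
#114: waits 11, runs 11→24
#121: waits 24, runs 24→35
#128: waits 35, runs 35→45
Sum = 0+8+11+24+35 = 78.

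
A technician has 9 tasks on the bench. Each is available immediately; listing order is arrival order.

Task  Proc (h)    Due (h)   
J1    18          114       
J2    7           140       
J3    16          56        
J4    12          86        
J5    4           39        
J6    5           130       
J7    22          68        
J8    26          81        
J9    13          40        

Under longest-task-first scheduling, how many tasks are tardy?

LPT (decreasing processing time): J8 J7 J1 J3 J9 J4 J2 J6 J5.
J8: 0→26, due 81, tardiness 0
J7: 26→48, due 68, tardiness 0
J1: 48→66, due 114, tardiness 0
J3: 66→82, due 56, tardiness 26
J9: 82→95, due 40, tardiness 55
J4: 95→107, due 86, tardiness 21
J2: 107→114, due 140, tardiness 0
J6: 114→119, due 130, tardiness 0
J5: 119→123, due 39, tardiness 84
Late tasks: 4.

4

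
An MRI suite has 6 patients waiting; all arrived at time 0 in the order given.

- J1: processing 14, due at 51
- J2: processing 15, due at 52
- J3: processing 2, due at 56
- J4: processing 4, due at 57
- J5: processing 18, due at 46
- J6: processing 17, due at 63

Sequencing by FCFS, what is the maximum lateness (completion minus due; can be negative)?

7

FIFO (arrival order): J1 J2 J3 J4 J5 J6.
J1: 0→14, due 51, lateness -37
J2: 14→29, due 52, lateness -23
J3: 29→31, due 56, lateness -25
J4: 31→35, due 57, lateness -22
J5: 35→53, due 46, lateness 7
J6: 53→70, due 63, lateness 7
Maximum = 7.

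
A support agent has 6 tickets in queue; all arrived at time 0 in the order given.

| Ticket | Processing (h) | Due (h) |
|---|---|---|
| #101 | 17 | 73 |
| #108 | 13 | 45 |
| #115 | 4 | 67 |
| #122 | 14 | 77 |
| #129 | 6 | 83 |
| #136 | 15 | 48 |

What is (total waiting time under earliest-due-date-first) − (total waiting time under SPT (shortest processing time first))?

EDD (increasing due date): #108 #136 #115 #101 #122 #129.
#108: waits 0, runs 0→13
#136: waits 13, runs 13→28
#115: waits 28, runs 28→32
#101: waits 32, runs 32→49
#122: waits 49, runs 49→63
#129: waits 63, runs 63→69
Sum = 0+13+28+32+49+63 = 185.
SPT (increasing processing time): #115 #129 #108 #122 #136 #101.
#115: waits 0, runs 0→4
#129: waits 4, runs 4→10
#108: waits 10, runs 10→23
#122: waits 23, runs 23→37
#136: waits 37, runs 37→52
#101: waits 52, runs 52→69
Sum = 0+4+10+23+37+52 = 126.
Difference = 185 − 126 = 59.

59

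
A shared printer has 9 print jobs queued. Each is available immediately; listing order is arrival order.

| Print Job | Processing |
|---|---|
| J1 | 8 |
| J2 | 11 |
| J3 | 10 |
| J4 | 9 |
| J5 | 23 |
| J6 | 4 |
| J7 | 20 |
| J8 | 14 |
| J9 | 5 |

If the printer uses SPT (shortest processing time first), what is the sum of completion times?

SPT (increasing processing time): J6 J9 J1 J4 J3 J2 J8 J7 J5.
J6: 0→4
J9: 4→9
J1: 9→17
J4: 17→26
J3: 26→36
J2: 36→47
J8: 47→61
J7: 61→81
J5: 81→104
Sum = 4+9+17+26+36+47+61+81+104 = 385.

385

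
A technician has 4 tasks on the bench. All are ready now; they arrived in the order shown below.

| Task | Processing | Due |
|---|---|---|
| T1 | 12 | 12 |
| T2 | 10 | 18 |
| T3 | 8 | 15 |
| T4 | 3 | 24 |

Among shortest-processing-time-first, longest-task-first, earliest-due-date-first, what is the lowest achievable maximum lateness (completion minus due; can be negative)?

SPT (increasing processing time): T4 T3 T2 T1.
T4: 0→3, due 24, lateness -21
T3: 3→11, due 15, lateness -4
T2: 11→21, due 18, lateness 3
T1: 21→33, due 12, lateness 21
Maximum = 21.
LPT (decreasing processing time): T1 T2 T3 T4.
T1: 0→12, due 12, lateness 0
T2: 12→22, due 18, lateness 4
T3: 22→30, due 15, lateness 15
T4: 30→33, due 24, lateness 9
Maximum = 15.
EDD (increasing due date): T1 T3 T2 T4.
T1: 0→12, due 12, lateness 0
T3: 12→20, due 15, lateness 5
T2: 20→30, due 18, lateness 12
T4: 30→33, due 24, lateness 9
Maximum = 12.
SPT 21, LPT 15, EDD 12 → minimum 12.

12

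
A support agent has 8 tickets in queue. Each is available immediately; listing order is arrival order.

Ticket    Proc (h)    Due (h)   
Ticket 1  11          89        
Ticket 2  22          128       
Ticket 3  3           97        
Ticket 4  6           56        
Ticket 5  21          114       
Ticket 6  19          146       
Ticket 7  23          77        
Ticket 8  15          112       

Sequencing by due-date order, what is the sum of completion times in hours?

EDD (increasing due date): Ticket 4 Ticket 7 Ticket 1 Ticket 3 Ticket 8 Ticket 5 Ticket 2 Ticket 6.
Ticket 4: 0→6
Ticket 7: 6→29
Ticket 1: 29→40
Ticket 3: 40→43
Ticket 8: 43→58
Ticket 5: 58→79
Ticket 2: 79→101
Ticket 6: 101→120
Sum = 6+29+40+43+58+79+101+120 = 476.

476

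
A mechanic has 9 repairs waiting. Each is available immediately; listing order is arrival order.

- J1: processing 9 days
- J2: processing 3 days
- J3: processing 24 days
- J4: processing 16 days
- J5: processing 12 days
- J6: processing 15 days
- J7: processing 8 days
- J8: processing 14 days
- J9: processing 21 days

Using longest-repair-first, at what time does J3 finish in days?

24

LPT (decreasing processing time): J3 J9 J4 J6 J8 J5 J1 J7 J2.
J3: 0→24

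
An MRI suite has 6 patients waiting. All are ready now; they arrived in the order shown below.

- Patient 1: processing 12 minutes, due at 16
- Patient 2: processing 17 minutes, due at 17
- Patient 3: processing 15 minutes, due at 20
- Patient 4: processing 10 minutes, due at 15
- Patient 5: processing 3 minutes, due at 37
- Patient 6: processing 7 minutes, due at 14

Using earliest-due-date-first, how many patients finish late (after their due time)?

EDD (increasing due date): Patient 6 Patient 4 Patient 1 Patient 2 Patient 3 Patient 5.
Patient 6: 0→7, due 14, tardiness 0
Patient 4: 7→17, due 15, tardiness 2
Patient 1: 17→29, due 16, tardiness 13
Patient 2: 29→46, due 17, tardiness 29
Patient 3: 46→61, due 20, tardiness 41
Patient 5: 61→64, due 37, tardiness 27
Late patients: 5.

5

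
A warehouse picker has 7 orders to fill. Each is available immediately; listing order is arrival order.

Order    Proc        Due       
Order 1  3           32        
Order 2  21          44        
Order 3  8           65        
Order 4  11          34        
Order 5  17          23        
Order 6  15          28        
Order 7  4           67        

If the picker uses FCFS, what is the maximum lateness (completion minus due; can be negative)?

FIFO (arrival order): Order 1 Order 2 Order 3 Order 4 Order 5 Order 6 Order 7.
Order 1: 0→3, due 32, lateness -29
Order 2: 3→24, due 44, lateness -20
Order 3: 24→32, due 65, lateness -33
Order 4: 32→43, due 34, lateness 9
Order 5: 43→60, due 23, lateness 37
Order 6: 60→75, due 28, lateness 47
Order 7: 75→79, due 67, lateness 12
Maximum = 47.

47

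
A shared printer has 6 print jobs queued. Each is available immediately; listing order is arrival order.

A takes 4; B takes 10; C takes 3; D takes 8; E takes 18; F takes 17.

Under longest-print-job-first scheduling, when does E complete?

18

LPT (decreasing processing time): E F B D A C.
E: 0→18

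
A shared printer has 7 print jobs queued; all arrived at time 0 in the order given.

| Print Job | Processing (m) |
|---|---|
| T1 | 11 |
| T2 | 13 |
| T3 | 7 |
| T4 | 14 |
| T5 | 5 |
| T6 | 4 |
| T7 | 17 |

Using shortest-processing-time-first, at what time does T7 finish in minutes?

71

SPT (increasing processing time): T6 T5 T3 T1 T2 T4 T7.
T6: 0→4
T5: 4→9
T3: 9→16
T1: 16→27
T2: 27→40
T4: 40→54
T7: 54→71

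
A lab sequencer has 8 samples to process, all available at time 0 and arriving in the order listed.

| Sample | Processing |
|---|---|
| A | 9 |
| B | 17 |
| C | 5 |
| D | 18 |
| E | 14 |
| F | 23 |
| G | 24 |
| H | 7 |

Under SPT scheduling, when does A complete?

21

SPT (increasing processing time): C H A E B D F G.
C: 0→5
H: 5→12
A: 12→21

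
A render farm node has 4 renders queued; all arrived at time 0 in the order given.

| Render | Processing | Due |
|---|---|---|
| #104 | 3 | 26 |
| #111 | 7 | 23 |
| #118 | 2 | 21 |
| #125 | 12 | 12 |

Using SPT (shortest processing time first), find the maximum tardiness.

12

SPT (increasing processing time): #118 #104 #111 #125.
#118: 0→2, due 21, tardiness 0
#104: 2→5, due 26, tardiness 0
#111: 5→12, due 23, tardiness 0
#125: 12→24, due 12, tardiness 12
Maximum = 12.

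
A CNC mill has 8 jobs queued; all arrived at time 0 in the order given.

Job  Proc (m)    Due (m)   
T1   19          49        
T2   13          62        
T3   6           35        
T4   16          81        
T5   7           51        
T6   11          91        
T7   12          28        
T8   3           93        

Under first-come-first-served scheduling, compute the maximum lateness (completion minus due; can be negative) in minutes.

56

FIFO (arrival order): T1 T2 T3 T4 T5 T6 T7 T8.
T1: 0→19, due 49, lateness -30
T2: 19→32, due 62, lateness -30
T3: 32→38, due 35, lateness 3
T4: 38→54, due 81, lateness -27
T5: 54→61, due 51, lateness 10
T6: 61→72, due 91, lateness -19
T7: 72→84, due 28, lateness 56
T8: 84→87, due 93, lateness -6
Maximum = 56.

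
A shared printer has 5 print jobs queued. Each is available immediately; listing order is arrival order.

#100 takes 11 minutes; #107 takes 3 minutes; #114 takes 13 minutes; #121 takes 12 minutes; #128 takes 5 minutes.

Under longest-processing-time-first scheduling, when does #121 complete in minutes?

LPT (decreasing processing time): #114 #121 #100 #128 #107.
#114: 0→13
#121: 13→25

25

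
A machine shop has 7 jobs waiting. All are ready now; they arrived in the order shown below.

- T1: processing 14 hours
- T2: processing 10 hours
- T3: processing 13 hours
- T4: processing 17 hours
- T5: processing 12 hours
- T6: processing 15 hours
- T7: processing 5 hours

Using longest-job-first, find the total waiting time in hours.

306

LPT (decreasing processing time): T4 T6 T1 T3 T5 T2 T7.
T4: waits 0, runs 0→17
T6: waits 17, runs 17→32
T1: waits 32, runs 32→46
T3: waits 46, runs 46→59
T5: waits 59, runs 59→71
T2: waits 71, runs 71→81
T7: waits 81, runs 81→86
Sum = 0+17+32+46+59+71+81 = 306.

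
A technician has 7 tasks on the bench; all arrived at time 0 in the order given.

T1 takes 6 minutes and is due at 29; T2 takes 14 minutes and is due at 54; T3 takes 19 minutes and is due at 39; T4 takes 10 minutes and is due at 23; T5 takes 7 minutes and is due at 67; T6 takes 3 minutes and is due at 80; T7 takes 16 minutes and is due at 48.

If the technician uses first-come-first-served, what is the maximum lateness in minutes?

FIFO (arrival order): T1 T2 T3 T4 T5 T6 T7.
T1: 0→6, due 29, lateness -23
T2: 6→20, due 54, lateness -34
T3: 20→39, due 39, lateness 0
T4: 39→49, due 23, lateness 26
T5: 49→56, due 67, lateness -11
T6: 56→59, due 80, lateness -21
T7: 59→75, due 48, lateness 27
Maximum = 27.

27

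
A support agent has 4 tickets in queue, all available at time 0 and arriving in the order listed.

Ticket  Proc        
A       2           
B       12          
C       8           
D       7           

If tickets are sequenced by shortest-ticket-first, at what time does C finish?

SPT (increasing processing time): A D C B.
A: 0→2
D: 2→9
C: 9→17

17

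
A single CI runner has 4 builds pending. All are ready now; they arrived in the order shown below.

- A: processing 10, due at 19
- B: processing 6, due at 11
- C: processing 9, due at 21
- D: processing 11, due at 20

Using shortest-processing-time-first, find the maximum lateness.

16

SPT (increasing processing time): B C A D.
B: 0→6, due 11, lateness -5
C: 6→15, due 21, lateness -6
A: 15→25, due 19, lateness 6
D: 25→36, due 20, lateness 16
Maximum = 16.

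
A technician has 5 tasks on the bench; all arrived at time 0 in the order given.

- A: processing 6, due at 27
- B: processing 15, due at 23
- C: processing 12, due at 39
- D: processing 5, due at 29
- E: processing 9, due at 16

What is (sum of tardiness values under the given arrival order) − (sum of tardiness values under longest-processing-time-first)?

FIFO (arrival order): A B C D E.
A: 0→6, due 27, tardiness 0
B: 6→21, due 23, tardiness 0
C: 21→33, due 39, tardiness 0
D: 33→38, due 29, tardiness 9
E: 38→47, due 16, tardiness 31
Sum = 0+0+0+9+31 = 40.
LPT (decreasing processing time): B C E A D.
B: 0→15, due 23, tardiness 0
C: 15→27, due 39, tardiness 0
E: 27→36, due 16, tardiness 20
A: 36→42, due 27, tardiness 15
D: 42→47, due 29, tardiness 18
Sum = 0+0+20+15+18 = 53.
Difference = 40 − 53 = -13.

-13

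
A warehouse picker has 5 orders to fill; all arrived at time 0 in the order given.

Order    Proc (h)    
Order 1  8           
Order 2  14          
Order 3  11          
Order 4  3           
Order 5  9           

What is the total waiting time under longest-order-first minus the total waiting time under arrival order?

16

LPT (decreasing processing time): Order 2 Order 3 Order 5 Order 1 Order 4.
Order 2: waits 0, runs 0→14
Order 3: waits 14, runs 14→25
Order 5: waits 25, runs 25→34
Order 1: waits 34, runs 34→42
Order 4: waits 42, runs 42→45
Sum = 0+14+25+34+42 = 115.
FIFO (arrival order): Order 1 Order 2 Order 3 Order 4 Order 5.
Order 1: waits 0, runs 0→8
Order 2: waits 8, runs 8→22
Order 3: waits 22, runs 22→33
Order 4: waits 33, runs 33→36
Order 5: waits 36, runs 36→45
Sum = 0+8+22+33+36 = 99.
Difference = 115 − 99 = 16.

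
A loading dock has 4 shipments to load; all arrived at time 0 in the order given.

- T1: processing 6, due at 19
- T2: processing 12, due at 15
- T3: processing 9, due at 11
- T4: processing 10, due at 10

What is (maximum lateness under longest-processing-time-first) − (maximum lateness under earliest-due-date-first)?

LPT (decreasing processing time): T2 T4 T3 T1.
T2: 0→12, due 15, lateness -3
T4: 12→22, due 10, lateness 12
T3: 22→31, due 11, lateness 20
T1: 31→37, due 19, lateness 18
Maximum = 20.
EDD (increasing due date): T4 T3 T2 T1.
T4: 0→10, due 10, lateness 0
T3: 10→19, due 11, lateness 8
T2: 19→31, due 15, lateness 16
T1: 31→37, due 19, lateness 18
Maximum = 18.
Difference = 20 − 18 = 2.

2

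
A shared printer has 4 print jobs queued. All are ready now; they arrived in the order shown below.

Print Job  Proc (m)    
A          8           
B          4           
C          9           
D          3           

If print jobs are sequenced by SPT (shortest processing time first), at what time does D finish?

3

SPT (increasing processing time): D B A C.
D: 0→3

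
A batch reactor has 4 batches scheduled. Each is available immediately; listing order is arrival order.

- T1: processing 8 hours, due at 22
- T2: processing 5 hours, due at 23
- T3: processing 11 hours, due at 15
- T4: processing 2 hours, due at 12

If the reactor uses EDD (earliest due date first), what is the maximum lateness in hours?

3

EDD (increasing due date): T4 T3 T1 T2.
T4: 0→2, due 12, lateness -10
T3: 2→13, due 15, lateness -2
T1: 13→21, due 22, lateness -1
T2: 21→26, due 23, lateness 3
Maximum = 3.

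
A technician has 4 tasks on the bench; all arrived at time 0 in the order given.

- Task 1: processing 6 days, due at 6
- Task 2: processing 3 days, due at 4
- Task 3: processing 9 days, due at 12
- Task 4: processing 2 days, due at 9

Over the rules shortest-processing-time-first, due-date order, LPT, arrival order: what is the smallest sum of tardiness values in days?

13

SPT (increasing processing time): Task 4 Task 2 Task 1 Task 3.
Task 4: 0→2, due 9, tardiness 0
Task 2: 2→5, due 4, tardiness 1
Task 1: 5→11, due 6, tardiness 5
Task 3: 11→20, due 12, tardiness 8
Sum = 0+1+5+8 = 14.
EDD (increasing due date): Task 2 Task 1 Task 4 Task 3.
Task 2: 0→3, due 4, tardiness 0
Task 1: 3→9, due 6, tardiness 3
Task 4: 9→11, due 9, tardiness 2
Task 3: 11→20, due 12, tardiness 8
Sum = 0+3+2+8 = 13.
LPT (decreasing processing time): Task 3 Task 1 Task 2 Task 4.
Task 3: 0→9, due 12, tardiness 0
Task 1: 9→15, due 6, tardiness 9
Task 2: 15→18, due 4, tardiness 14
Task 4: 18→20, due 9, tardiness 11
Sum = 0+9+14+11 = 34.
FIFO (arrival order): Task 1 Task 2 Task 3 Task 4.
Task 1: 0→6, due 6, tardiness 0
Task 2: 6→9, due 4, tardiness 5
Task 3: 9→18, due 12, tardiness 6
Task 4: 18→20, due 9, tardiness 11
Sum = 0+5+6+11 = 22.
SPT 14, EDD 13, LPT 34, FIFO 22 → minimum 13.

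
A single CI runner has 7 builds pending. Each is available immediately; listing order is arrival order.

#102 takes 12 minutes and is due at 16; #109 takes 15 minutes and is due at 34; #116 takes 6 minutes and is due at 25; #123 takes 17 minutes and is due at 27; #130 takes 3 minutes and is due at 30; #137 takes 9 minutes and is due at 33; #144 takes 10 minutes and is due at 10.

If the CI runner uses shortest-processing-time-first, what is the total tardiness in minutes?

SPT (increasing processing time): #130 #116 #137 #144 #102 #109 #123.
#130: 0→3, due 30, tardiness 0
#116: 3→9, due 25, tardiness 0
#137: 9→18, due 33, tardiness 0
#144: 18→28, due 10, tardiness 18
#102: 28→40, due 16, tardiness 24
#109: 40→55, due 34, tardiness 21
#123: 55→72, due 27, tardiness 45
Sum = 0+0+0+18+24+21+45 = 108.

108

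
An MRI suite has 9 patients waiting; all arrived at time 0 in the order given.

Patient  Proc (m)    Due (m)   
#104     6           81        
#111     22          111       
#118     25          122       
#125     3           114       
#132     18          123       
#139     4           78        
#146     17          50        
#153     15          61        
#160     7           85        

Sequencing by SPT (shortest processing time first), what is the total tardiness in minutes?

SPT (increasing processing time): #125 #139 #104 #160 #153 #146 #132 #111 #118.
#125: 0→3, due 114, tardiness 0
#139: 3→7, due 78, tardiness 0
#104: 7→13, due 81, tardiness 0
#160: 13→20, due 85, tardiness 0
#153: 20→35, due 61, tardiness 0
#146: 35→52, due 50, tardiness 2
#132: 52→70, due 123, tardiness 0
#111: 70→92, due 111, tardiness 0
#118: 92→117, due 122, tardiness 0
Sum = 0+0+0+0+0+2+0+0+0 = 2.

2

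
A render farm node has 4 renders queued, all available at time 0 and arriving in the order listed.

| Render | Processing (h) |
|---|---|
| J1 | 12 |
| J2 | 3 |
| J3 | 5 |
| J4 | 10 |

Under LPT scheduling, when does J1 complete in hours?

LPT (decreasing processing time): J1 J4 J3 J2.
J1: 0→12

12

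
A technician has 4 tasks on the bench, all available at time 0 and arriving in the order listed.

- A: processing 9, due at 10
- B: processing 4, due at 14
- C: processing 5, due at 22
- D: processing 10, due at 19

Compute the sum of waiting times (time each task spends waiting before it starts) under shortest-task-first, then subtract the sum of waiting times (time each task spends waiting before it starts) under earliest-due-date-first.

SPT (increasing processing time): B C A D.
B: waits 0, runs 0→4
C: waits 4, runs 4→9
A: waits 9, runs 9→18
D: waits 18, runs 18→28
Sum = 0+4+9+18 = 31.
EDD (increasing due date): A B D C.
A: waits 0, runs 0→9
B: waits 9, runs 9→13
D: waits 13, runs 13→23
C: waits 23, runs 23→28
Sum = 0+9+13+23 = 45.
Difference = 31 − 45 = -14.

-14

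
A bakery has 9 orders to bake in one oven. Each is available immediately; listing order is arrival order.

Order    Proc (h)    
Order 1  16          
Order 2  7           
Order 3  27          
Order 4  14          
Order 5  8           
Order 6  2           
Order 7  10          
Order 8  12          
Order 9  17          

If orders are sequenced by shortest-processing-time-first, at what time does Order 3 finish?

SPT (increasing processing time): Order 6 Order 2 Order 5 Order 7 Order 8 Order 4 Order 1 Order 9 Order 3.
Order 6: 0→2
Order 2: 2→9
Order 5: 9→17
Order 7: 17→27
Order 8: 27→39
Order 4: 39→53
Order 1: 53→69
Order 9: 69→86
Order 3: 86→113

113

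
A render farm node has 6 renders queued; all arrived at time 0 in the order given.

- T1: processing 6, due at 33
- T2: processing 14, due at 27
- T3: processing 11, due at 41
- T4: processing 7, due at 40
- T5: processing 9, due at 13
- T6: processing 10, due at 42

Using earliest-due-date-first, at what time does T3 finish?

EDD (increasing due date): T5 T2 T1 T4 T3 T6.
T5: 0→9
T2: 9→23
T1: 23→29
T4: 29→36
T3: 36→47

47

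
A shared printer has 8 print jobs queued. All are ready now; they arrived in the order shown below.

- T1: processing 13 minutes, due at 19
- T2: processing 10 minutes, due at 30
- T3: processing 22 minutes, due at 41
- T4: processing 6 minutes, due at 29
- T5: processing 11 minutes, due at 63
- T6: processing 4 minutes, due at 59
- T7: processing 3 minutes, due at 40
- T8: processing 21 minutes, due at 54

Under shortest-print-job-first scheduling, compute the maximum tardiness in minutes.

SPT (increasing processing time): T7 T6 T4 T2 T5 T1 T8 T3.
T7: 0→3, due 40, tardiness 0
T6: 3→7, due 59, tardiness 0
T4: 7→13, due 29, tardiness 0
T2: 13→23, due 30, tardiness 0
T5: 23→34, due 63, tardiness 0
T1: 34→47, due 19, tardiness 28
T8: 47→68, due 54, tardiness 14
T3: 68→90, due 41, tardiness 49
Maximum = 49.

49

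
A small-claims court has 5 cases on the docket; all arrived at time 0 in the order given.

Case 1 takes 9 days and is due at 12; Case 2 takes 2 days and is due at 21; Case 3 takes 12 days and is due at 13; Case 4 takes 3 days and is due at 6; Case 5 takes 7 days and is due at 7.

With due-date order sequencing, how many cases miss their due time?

EDD (increasing due date): Case 4 Case 5 Case 1 Case 3 Case 2.
Case 4: 0→3, due 6, tardiness 0
Case 5: 3→10, due 7, tardiness 3
Case 1: 10→19, due 12, tardiness 7
Case 3: 19→31, due 13, tardiness 18
Case 2: 31→33, due 21, tardiness 12
Late cases: 4.

4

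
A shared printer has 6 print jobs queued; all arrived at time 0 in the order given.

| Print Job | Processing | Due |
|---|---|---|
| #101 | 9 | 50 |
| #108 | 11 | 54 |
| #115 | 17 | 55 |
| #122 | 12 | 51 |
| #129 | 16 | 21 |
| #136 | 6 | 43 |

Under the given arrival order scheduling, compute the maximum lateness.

44

FIFO (arrival order): #101 #108 #115 #122 #129 #136.
#101: 0→9, due 50, lateness -41
#108: 9→20, due 54, lateness -34
#115: 20→37, due 55, lateness -18
#122: 37→49, due 51, lateness -2
#129: 49→65, due 21, lateness 44
#136: 65→71, due 43, lateness 28
Maximum = 44.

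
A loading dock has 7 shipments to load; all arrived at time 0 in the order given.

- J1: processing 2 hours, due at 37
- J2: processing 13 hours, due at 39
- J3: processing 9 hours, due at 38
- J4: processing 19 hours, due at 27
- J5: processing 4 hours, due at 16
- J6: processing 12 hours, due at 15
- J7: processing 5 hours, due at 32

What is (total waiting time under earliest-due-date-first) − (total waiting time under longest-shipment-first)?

EDD (increasing due date): J6 J5 J4 J7 J1 J3 J2.
J6: waits 0, runs 0→12
J5: waits 12, runs 12→16
J4: waits 16, runs 16→35
J7: waits 35, runs 35→40
J1: waits 40, runs 40→42
J3: waits 42, runs 42→51
J2: waits 51, runs 51→64
Sum = 0+12+16+35+40+42+51 = 196.
LPT (decreasing processing time): J4 J2 J6 J3 J7 J5 J1.
J4: waits 0, runs 0→19
J2: waits 19, runs 19→32
J6: waits 32, runs 32→44
J3: waits 44, runs 44→53
J7: waits 53, runs 53→58
J5: waits 58, runs 58→62
J1: waits 62, runs 62→64
Sum = 0+19+32+44+53+58+62 = 268.
Difference = 196 − 268 = -72.

-72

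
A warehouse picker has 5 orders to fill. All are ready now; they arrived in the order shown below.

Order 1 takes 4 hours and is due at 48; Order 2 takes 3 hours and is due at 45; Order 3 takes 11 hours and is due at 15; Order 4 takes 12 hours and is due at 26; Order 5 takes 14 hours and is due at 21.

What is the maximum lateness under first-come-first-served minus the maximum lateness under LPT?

1

FIFO (arrival order): Order 1 Order 2 Order 3 Order 4 Order 5.
Order 1: 0→4, due 48, lateness -44
Order 2: 4→7, due 45, lateness -38
Order 3: 7→18, due 15, lateness 3
Order 4: 18→30, due 26, lateness 4
Order 5: 30→44, due 21, lateness 23
Maximum = 23.
LPT (decreasing processing time): Order 5 Order 4 Order 3 Order 1 Order 2.
Order 5: 0→14, due 21, lateness -7
Order 4: 14→26, due 26, lateness 0
Order 3: 26→37, due 15, lateness 22
Order 1: 37→41, due 48, lateness -7
Order 2: 41→44, due 45, lateness -1
Maximum = 22.
Difference = 23 − 22 = 1.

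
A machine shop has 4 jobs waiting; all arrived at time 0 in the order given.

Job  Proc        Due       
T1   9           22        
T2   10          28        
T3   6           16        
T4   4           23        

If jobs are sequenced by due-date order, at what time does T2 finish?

29

EDD (increasing due date): T3 T1 T4 T2.
T3: 0→6
T1: 6→15
T4: 15→19
T2: 19→29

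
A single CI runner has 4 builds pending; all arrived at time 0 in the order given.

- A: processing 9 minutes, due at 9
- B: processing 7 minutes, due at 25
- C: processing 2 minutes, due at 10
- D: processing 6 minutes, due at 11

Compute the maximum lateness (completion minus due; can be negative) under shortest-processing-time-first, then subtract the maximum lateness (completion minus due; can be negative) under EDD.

SPT (increasing processing time): C D B A.
C: 0→2, due 10, lateness -8
D: 2→8, due 11, lateness -3
B: 8→15, due 25, lateness -10
A: 15→24, due 9, lateness 15
Maximum = 15.
EDD (increasing due date): A C D B.
A: 0→9, due 9, lateness 0
C: 9→11, due 10, lateness 1
D: 11→17, due 11, lateness 6
B: 17→24, due 25, lateness -1
Maximum = 6.
Difference = 15 − 6 = 9.

9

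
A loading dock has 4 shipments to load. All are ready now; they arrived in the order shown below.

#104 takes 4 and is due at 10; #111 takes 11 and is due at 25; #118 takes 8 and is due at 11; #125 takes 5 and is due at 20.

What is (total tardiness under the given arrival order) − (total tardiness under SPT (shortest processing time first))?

11

FIFO (arrival order): #104 #111 #118 #125.
#104: 0→4, due 10, tardiness 0
#111: 4→15, due 25, tardiness 0
#118: 15→23, due 11, tardiness 12
#125: 23→28, due 20, tardiness 8
Sum = 0+0+12+8 = 20.
SPT (increasing processing time): #104 #125 #118 #111.
#104: 0→4, due 10, tardiness 0
#125: 4→9, due 20, tardiness 0
#118: 9→17, due 11, tardiness 6
#111: 17→28, due 25, tardiness 3
Sum = 0+0+6+3 = 9.
Difference = 20 − 9 = 11.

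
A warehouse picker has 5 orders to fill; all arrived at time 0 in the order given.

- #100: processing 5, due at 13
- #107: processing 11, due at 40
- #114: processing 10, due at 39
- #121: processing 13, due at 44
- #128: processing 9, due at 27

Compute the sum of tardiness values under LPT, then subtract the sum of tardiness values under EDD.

LPT (decreasing processing time): #121 #107 #114 #128 #100.
#121: 0→13, due 44, tardiness 0
#107: 13→24, due 40, tardiness 0
#114: 24→34, due 39, tardiness 0
#128: 34→43, due 27, tardiness 16
#100: 43→48, due 13, tardiness 35
Sum = 0+0+0+16+35 = 51.
EDD (increasing due date): #100 #128 #114 #107 #121.
#100: 0→5, due 13, tardiness 0
#128: 5→14, due 27, tardiness 0
#114: 14→24, due 39, tardiness 0
#107: 24→35, due 40, tardiness 0
#121: 35→48, due 44, tardiness 4
Sum = 0+0+0+0+4 = 4.
Difference = 51 − 4 = 47.

47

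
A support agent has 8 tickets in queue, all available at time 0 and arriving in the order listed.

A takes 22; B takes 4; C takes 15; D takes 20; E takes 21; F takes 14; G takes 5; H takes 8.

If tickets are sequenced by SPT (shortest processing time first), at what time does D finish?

66

SPT (increasing processing time): B G H F C D E A.
B: 0→4
G: 4→9
H: 9→17
F: 17→31
C: 31→46
D: 46→66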